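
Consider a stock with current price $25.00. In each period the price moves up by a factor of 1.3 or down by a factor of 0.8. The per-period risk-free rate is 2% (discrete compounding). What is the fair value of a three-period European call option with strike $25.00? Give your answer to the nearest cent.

Risk-neutral probability p = (1 + 0.02 − 0.8)/(1.3 − 0.8) = 0.2200/0.5000 = 0.4400
Terminal stock prices: S_uuu = 54.93, S_uud = 33.8, S_udd = 20.8, S_ddd = 12.8
Terminal payoffs (S − K): max(29.93, 0) = 29.93, max(8.8, 0) = 8.8, max(-4.2, 0) = 0, max(-12.2, 0) = 0
Node uu (S = 42.25): V_uu = 1/1.02·[0.4400·29.9250 + 0.5600·8.8000] = 17.7402
Node ud (S = 26): V_ud = 1/1.02·[0.4400·8.8000 + 0.5600·0.0000] = 3.7961
Node dd (S = 16): V_dd = 1/1.02·[0.4400·0.0000 + 0.5600·0.0000] = 0.0000
Node u (S = 32.5): V_u = 1/1.02·[0.4400·17.7402 + 0.5600·3.7961] = 9.7368
Node d (S = 20): V_d = 1/1.02·[0.4400·3.7961 + 0.5600·0.0000] = 1.6375
Node 0 (S = 25): V_0 = 1/1.02·[0.4400·9.7368 + 0.5600·1.6375] = 5.0992

$5.10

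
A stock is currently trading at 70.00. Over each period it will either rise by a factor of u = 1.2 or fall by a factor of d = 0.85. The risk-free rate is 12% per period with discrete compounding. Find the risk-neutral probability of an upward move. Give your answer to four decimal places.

Risk-neutral probability p = (1 + 0.12 − 0.85)/(1.2 − 0.85) = 0.2700/0.3500 = 0.7714

p = 0.7714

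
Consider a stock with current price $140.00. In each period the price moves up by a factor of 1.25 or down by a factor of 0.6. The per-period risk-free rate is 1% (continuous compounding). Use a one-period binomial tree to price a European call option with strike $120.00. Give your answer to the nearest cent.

$34.35

Risk-neutral probability p = (e^0.01 − 0.6)/(1.25 − 0.6) = 0.4101/0.6500 = 0.6308
Terminal stock prices: S_u = 175, S_d = 84
Terminal payoffs (S − K): max(55, 0) = 55, max(-36, 0) = 0
Node 0 (S = 140): V_0 = e^(−0.01)·[0.6308·55.0000 + 0.3692·0.0000] = 34.3513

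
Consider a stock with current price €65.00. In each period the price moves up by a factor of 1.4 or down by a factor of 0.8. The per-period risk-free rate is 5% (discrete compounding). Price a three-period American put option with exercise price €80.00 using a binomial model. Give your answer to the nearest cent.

€18.22

Risk-neutral probability p = (1 + 0.05 − 0.8)/(1.4 − 0.8) = 0.2500/0.6000 = 0.4167
Terminal stock prices: S_uuu = 178.4, S_uud = 101.9, S_udd = 58.24, S_ddd = 33.28
Terminal payoffs (K − S): max(-98.36, 0) = 0, max(-21.92, 0) = 0, max(21.76, 0) = 21.76, max(46.72, 0) = 46.72
Node uu (S = 127.4): continuation = 1/1.05·[0.4167·0.0000 + 0.5833·0.0000] = 0.0000; exercise value = 0.0000 ≤ continuation, so V_uu = 0.0000
Node ud (S = 72.8): continuation = 1/1.05·[0.4167·0.0000 + 0.5833·21.7600] = 12.0889; exercise value = 7.2000 ≤ continuation, so V_ud = 12.0889
Node dd (S = 41.6): continuation = 1/1.05·[0.4167·21.7600 + 0.5833·46.7200] = 34.5905; exercise value = 38.4000 > continuation, so V_dd = 38.4000 (exercise)
Node u (S = 91): continuation = 1/1.05·[0.4167·0.0000 + 0.5833·12.0889] = 6.7160; exercise value = 0.0000 ≤ continuation, so V_u = 6.7160
Node d (S = 52): continuation = 1/1.05·[0.4167·12.0889 + 0.5833·38.4000] = 26.1305; exercise value = 28.0000 > continuation, so V_d = 28.0000 (exercise)
Node 0 (S = 65): continuation = 1/1.05·[0.4167·6.7160 + 0.5833·28.0000] = 18.2207; exercise value = 15.0000 ≤ continuation, so V_0 = 18.2207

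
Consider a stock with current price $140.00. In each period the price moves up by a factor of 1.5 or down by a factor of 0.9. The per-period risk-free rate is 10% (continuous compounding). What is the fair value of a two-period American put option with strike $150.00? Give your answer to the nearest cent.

Risk-neutral probability p = (e^0.1 − 0.9)/(1.5 − 0.9) = 0.2052/0.6000 = 0.3420
Terminal stock prices: S_uu = 315, S_ud = 189, S_dd = 113.4
Terminal payoffs (K − S): max(-165, 0) = 0, max(-39, 0) = 0, max(36.6, 0) = 36.6
Node u (S = 210): continuation = e^(−0.1)·[0.3420·0.0000 + 0.6580·0.0000] = 0.0000; exercise value = 0.0000 ≤ continuation, so V_u = 0.0000
Node d (S = 126): continuation = e^(−0.1)·[0.3420·0.0000 + 0.6580·36.6000] = 21.7926; exercise value = 24.0000 > continuation, so V_d = 24.0000 (exercise)
Node 0 (S = 140): continuation = e^(−0.1)·[0.3420·0.0000 + 0.6580·24.0000] = 14.2902; exercise value = 10.0000 ≤ continuation, so V_0 = 14.2902

$14.29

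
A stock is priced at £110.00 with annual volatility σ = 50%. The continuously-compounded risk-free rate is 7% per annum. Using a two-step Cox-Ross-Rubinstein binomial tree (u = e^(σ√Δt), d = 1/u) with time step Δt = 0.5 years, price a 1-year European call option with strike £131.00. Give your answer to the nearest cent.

£18.32

CRR parameters: u = e^(σ√Δt) = e^(0.5·√0.5) = 1.4241, d = 1/u = 0.7022
Per-period rate: rΔt = 0.07·0.5 = 0.035, so R = e^0.035 = 1.0356
Risk-neutral probability p = (e^0.035 − 0.7022)/(1.4241 − 0.7022) = 0.3334/0.7219 = 0.4619
Terminal stock prices: S_uu = 223.1, S_ud = 110, S_dd = 54.24
Terminal payoffs (S − K): max(92.09, 0) = 92.09, max(-21, 0) = 0, max(-76.76, 0) = 0
Node u (S = 156.7): V_u = e^(−0.035)·[0.4619·92.0926 + 0.5381·0.0000] = 41.0710
Node d (S = 77.24): V_d = e^(−0.035)·[0.4619·0.0000 + 0.5381·0.0000] = 0.0000
Node 0 (S = 110): V_0 = e^(−0.035)·[0.4619·41.0710 + 0.5381·0.0000] = 18.3166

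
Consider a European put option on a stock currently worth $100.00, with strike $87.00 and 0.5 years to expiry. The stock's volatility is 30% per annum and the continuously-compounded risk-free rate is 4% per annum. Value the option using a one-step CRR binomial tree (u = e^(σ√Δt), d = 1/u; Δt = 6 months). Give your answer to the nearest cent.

$3.03

CRR parameters: u = e^(σ√Δt) = e^(0.3·√0.5) = 1.2363, d = 1/u = 0.8089
Per-period rate: rΔt = 0.04·0.5 = 0.02, so R = e^0.02 = 1.0202
Risk-neutral probability p = (e^0.02 − 0.8089)/(1.2363 − 0.8089) = 0.2113/0.4275 = 0.4944
Terminal stock prices: S_u = 123.6, S_d = 80.89
Terminal payoffs (K − S): max(-36.63, 0) = 0, max(6.114, 0) = 6.114
Node 0 (S = 100): V_0 = e^(−0.02)·[0.4944·0.0000 + 0.5056·6.1142] = 3.0300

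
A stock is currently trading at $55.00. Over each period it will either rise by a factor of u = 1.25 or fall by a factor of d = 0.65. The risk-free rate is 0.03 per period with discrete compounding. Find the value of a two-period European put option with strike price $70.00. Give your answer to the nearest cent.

Risk-neutral probability p = (1 + 0.03 − 0.65)/(1.25 − 0.65) = 0.3800/0.6000 = 0.6333
Terminal stock prices: S_uu = 85.94, S_ud = 44.69, S_dd = 23.24
Terminal payoffs (K − S): max(-15.94, 0) = 0, max(25.31, 0) = 25.31, max(46.76, 0) = 46.76
Node u (S = 68.75): V_u = 1/1.03·[0.6333·0.0000 + 0.3667·25.3125] = 9.0109
Node d (S = 35.75): V_d = 1/1.03·[0.6333·25.3125 + 0.3667·46.7625] = 32.2112
Node 0 (S = 55): V_0 = 1/1.03·[0.6333·9.0109 + 0.3667·32.2112] = 17.0075

$17.01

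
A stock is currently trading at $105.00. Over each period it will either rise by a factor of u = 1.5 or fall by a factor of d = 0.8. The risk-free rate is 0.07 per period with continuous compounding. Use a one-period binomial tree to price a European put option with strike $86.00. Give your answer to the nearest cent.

Risk-neutral probability p = (e^0.07 − 0.8)/(1.5 − 0.8) = 0.2725/0.7000 = 0.3893
Terminal stock prices: S_u = 157.5, S_d = 84
Terminal payoffs (K − S): max(-71.5, 0) = 0, max(2, 0) = 2
Node 0 (S = 105): V_0 = e^(−0.07)·[0.3893·0.0000 + 0.6107·2.0000] = 1.1388

$1.14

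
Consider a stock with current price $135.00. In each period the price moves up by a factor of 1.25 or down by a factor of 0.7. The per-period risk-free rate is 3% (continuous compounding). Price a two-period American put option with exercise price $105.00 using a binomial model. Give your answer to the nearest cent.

$5.83

Risk-neutral probability p = (e^0.03 − 0.7)/(1.25 − 0.7) = 0.3305/0.5500 = 0.6008
Terminal stock prices: S_uu = 210.9, S_ud = 118.1, S_dd = 66.15
Terminal payoffs (K − S): max(-105.9, 0) = 0, max(-13.12, 0) = 0, max(38.85, 0) = 38.85
Node u (S = 168.8): continuation = e^(−0.03)·[0.6008·0.0000 + 0.3992·0.0000] = 0.0000; exercise value = 0.0000 ≤ continuation, so V_u = 0.0000
Node d (S = 94.5): continuation = e^(−0.03)·[0.6008·0.0000 + 0.3992·38.8500] = 15.0496; exercise value = 10.5000 ≤ continuation, so V_d = 15.0496
Node 0 (S = 135): continuation = e^(−0.03)·[0.6008·0.0000 + 0.3992·15.0496] = 5.8298; exercise value = 0.0000 ≤ continuation, so V_0 = 5.8298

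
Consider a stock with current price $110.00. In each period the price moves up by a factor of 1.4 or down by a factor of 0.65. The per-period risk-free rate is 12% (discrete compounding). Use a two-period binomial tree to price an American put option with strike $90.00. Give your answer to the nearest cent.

$6.17

Risk-neutral probability p = (1 + 0.12 − 0.65)/(1.4 − 0.65) = 0.4700/0.7500 = 0.6267
Terminal stock prices: S_uu = 215.6, S_ud = 100.1, S_dd = 46.48
Terminal payoffs (K − S): max(-125.6, 0) = 0, max(-10.1, 0) = 0, max(43.52, 0) = 43.52
Node u (S = 154): continuation = 1/1.12·[0.6267·0.0000 + 0.3733·0.0000] = 0.0000; exercise value = 0.0000 ≤ continuation, so V_u = 0.0000
Node d (S = 71.5): continuation = 1/1.12·[0.6267·0.0000 + 0.3733·43.5250] = 14.5083; exercise value = 18.5000 > continuation, so V_d = 18.5000 (exercise)
Node 0 (S = 110): continuation = 1/1.12·[0.6267·0.0000 + 0.3733·18.5000] = 6.1667; exercise value = 0.0000 ≤ continuation, so V_0 = 6.1667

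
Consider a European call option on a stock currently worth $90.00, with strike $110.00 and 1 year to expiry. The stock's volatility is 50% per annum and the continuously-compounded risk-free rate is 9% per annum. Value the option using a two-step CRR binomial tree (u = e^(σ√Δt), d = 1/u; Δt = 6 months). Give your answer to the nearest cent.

$15.04

CRR parameters: u = e^(σ√Δt) = e^(0.5·√0.5) = 1.4241, d = 1/u = 0.7022
Per-period rate: rΔt = 0.09·0.5 = 0.045, so R = e^0.045 = 1.0460
Risk-neutral probability p = (e^0.045 − 0.7022)/(1.4241 − 0.7022) = 0.3438/0.7219 = 0.4763
Terminal stock prices: S_uu = 182.5, S_ud = 90, S_dd = 44.38
Terminal payoffs (S − K): max(72.53, 0) = 72.53, max(-20, 0) = 0, max(-65.62, 0) = 0
Node u (S = 128.2): V_u = e^(−0.045)·[0.4763·72.5303 + 0.5237·0.0000] = 33.0245
Node d (S = 63.2): V_d = e^(−0.045)·[0.4763·0.0000 + 0.5237·0.0000] = 0.0000
Node 0 (S = 90): V_0 = e^(−0.045)·[0.4763·33.0245 + 0.5237·0.0000] = 15.0367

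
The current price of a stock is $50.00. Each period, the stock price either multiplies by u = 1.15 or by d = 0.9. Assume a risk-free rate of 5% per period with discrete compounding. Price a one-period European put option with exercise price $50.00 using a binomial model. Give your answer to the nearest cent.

Risk-neutral probability p = (1 + 0.05 − 0.9)/(1.15 − 0.9) = 0.1500/0.2500 = 0.6000
Terminal stock prices: S_u = 57.5, S_d = 45
Terminal payoffs (K − S): max(-7.5, 0) = 0, max(5, 0) = 5
Node 0 (S = 50): V_0 = 1/1.05·[0.6000·0.0000 + 0.4000·5.0000] = 1.9048

$1.90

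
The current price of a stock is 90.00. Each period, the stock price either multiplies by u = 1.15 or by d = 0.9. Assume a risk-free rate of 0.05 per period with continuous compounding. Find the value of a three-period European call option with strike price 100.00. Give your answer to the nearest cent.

9.69

Risk-neutral probability p = (e^0.05 − 0.9)/(1.15 − 0.9) = 0.1513/0.2500 = 0.6051
Terminal stock prices: S_uuu = 136.9, S_uud = 107.1, S_udd = 83.83, S_ddd = 65.61
Terminal payoffs (S − K): max(36.88, 0) = 36.88, max(7.122, 0) = 7.122, max(-16.17, 0) = 0, max(-34.39, 0) = 0
Node uu (S = 119): V_uu = e^(−0.05)·[0.6051·36.8787 + 0.3949·7.1225] = 23.9021
Node ud (S = 93.15): V_ud = e^(−0.05)·[0.6051·7.1225 + 0.3949·0.0000] = 4.0995
Node dd (S = 72.9): V_dd = e^(−0.05)·[0.6051·0.0000 + 0.3949·0.0000] = 0.0000
Node u (S = 103.5): V_u = e^(−0.05)·[0.6051·23.9021 + 0.3949·4.0995] = 15.2974
Node d (S = 81): V_d = e^(−0.05)·[0.6051·4.0995 + 0.3949·0.0000] = 2.3596
Node 0 (S = 90): V_0 = e^(−0.05)·[0.6051·15.2974 + 0.3949·2.3596] = 9.6912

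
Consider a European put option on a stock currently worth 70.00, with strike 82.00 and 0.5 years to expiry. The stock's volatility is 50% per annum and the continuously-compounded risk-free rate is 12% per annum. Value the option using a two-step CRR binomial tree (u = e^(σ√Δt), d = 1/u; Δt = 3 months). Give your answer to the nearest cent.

15.03

CRR parameters: u = e^(σ√Δt) = e^(0.5·√0.25) = 1.2840, d = 1/u = 0.7788
Per-period rate: rΔt = 0.12·0.25 = 0.03, so R = e^0.03 = 1.0305
Risk-neutral probability p = (e^0.03 − 0.7788)/(1.2840 − 0.7788) = 0.2517/0.5052 = 0.4981
Terminal stock prices: S_uu = 115.4, S_ud = 70, S_dd = 42.46
Terminal payoffs (K − S): max(-33.41, 0) = 0, max(12, 0) = 12, max(39.54, 0) = 39.54
Node u (S = 89.88): V_u = e^(−0.03)·[0.4981·0.0000 + 0.5019·12.0000] = 5.8448
Node d (S = 54.52): V_d = e^(−0.03)·[0.4981·12.0000 + 0.5019·39.5429] = 25.0605
Node 0 (S = 70): V_0 = e^(−0.03)·[0.4981·5.8448 + 0.5019·25.0605] = 15.0313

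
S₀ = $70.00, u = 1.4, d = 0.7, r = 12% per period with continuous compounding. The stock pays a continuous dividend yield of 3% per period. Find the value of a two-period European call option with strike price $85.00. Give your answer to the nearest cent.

Per-period risk-free factor R = e^0.12 = 1.1275; dividend-adjusted growth = e^(0.12−0.03) = 1.0942.
Risk-neutral probability p = (1.0942 − 0.7)/(1.4 − 0.7) = 0.3942/0.7000 = 0.5631
Terminal stock prices: S_uu = 137.2, S_ud = 68.6, S_dd = 34.3
Terminal payoffs (S − K): max(52.2, 0) = 52.2, max(-16.4, 0) = 0, max(-50.7, 0) = 0
Node u (S = 98): V_u = e^(−0.12)·[0.5631·52.2000 + 0.4369·0.0000] = 26.0703
Node d (S = 49): V_d = e^(−0.12)·[0.5631·0.0000 + 0.4369·0.0000] = 0.0000
Node 0 (S = 70): V_0 = e^(−0.12)·[0.5631·26.0703 + 0.4369·0.0000] = 13.0203

$13.02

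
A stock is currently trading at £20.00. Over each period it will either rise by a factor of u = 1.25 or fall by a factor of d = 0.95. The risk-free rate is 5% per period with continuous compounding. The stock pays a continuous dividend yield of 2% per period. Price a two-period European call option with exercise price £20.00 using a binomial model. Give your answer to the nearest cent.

Per-period risk-free factor R = e^0.05 = 1.0513; dividend-adjusted growth = e^(0.05−0.02) = 1.0305.
Risk-neutral probability p = (1.0305 − 0.95)/(1.25 − 0.95) = 0.0805/0.3000 = 0.2682
Terminal stock prices: S_uu = 31.25, S_ud = 23.75, S_dd = 18.05
Terminal payoffs (S − K): max(11.25, 0) = 11.25, max(3.75, 0) = 3.75, max(-1.95, 0) = 0
Node u (S = 25): V_u = e^(−0.05)·[0.2682·11.2500 + 0.7318·3.7500] = 5.4804
Node d (S = 19): V_d = e^(−0.05)·[0.2682·3.7500 + 0.7318·0.0000] = 0.9566
Node 0 (S = 20): V_0 = e^(−0.05)·[0.2682·5.4804 + 0.7318·0.9566] = 2.0640

£2.06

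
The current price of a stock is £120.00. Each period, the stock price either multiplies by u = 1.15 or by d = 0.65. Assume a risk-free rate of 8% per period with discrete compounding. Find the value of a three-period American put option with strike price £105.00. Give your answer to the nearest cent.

Risk-neutral probability p = (1 + 0.08 − 0.65)/(1.15 − 0.65) = 0.4300/0.5000 = 0.8600
Terminal stock prices: S_uuu = 182.5, S_uud = 103.2, S_udd = 58.31, S_ddd = 32.95
Terminal payoffs (K − S): max(-77.5, 0) = 0, max(1.845, 0) = 1.845, max(46.69, 0) = 46.69, max(72.05, 0) = 72.05
Node uu (S = 158.7): continuation = 1/1.08·[0.8600·0.0000 + 0.1400·1.8450] = 0.2392; exercise value = 0.0000 ≤ continuation, so V_uu = 0.2392
Node ud (S = 89.7): continuation = 1/1.08·[0.8600·1.8450 + 0.1400·46.6950] = 7.5222; exercise value = 15.3000 > continuation, so V_ud = 15.3000 (exercise)
Node dd (S = 50.7): continuation = 1/1.08·[0.8600·46.6950 + 0.1400·72.0450] = 46.5222; exercise value = 54.3000 > continuation, so V_dd = 54.3000 (exercise)
Node u (S = 138): continuation = 1/1.08·[0.8600·0.2392 + 0.1400·15.3000] = 2.1738; exercise value = 0.0000 ≤ continuation, so V_u = 2.1738
Node d (S = 78): continuation = 1/1.08·[0.8600·15.3000 + 0.1400·54.3000] = 19.2222; exercise value = 27.0000 > continuation, so V_d = 27.0000 (exercise)
Node 0 (S = 120): continuation = 1/1.08·[0.8600·2.1738 + 0.1400·27.0000] = 5.2310; exercise value = 0.0000 ≤ continuation, so V_0 = 5.2310

£5.23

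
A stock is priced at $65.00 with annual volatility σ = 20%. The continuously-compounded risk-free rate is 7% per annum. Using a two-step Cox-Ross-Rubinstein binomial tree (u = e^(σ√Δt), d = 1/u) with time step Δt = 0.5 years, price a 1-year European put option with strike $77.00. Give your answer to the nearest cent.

CRR parameters: u = e^(σ√Δt) = e^(0.2·√0.5) = 1.1519, d = 1/u = 0.8681
Per-period rate: rΔt = 0.07·0.5 = 0.035, so R = e^0.035 = 1.0356
Risk-neutral probability p = (e^0.035 − 0.8681)/(1.1519 − 0.8681) = 0.1675/0.2838 = 0.5902
Terminal stock prices: S_uu = 86.25, S_ud = 65, S_dd = 48.99
Terminal payoffs (K − S): max(-9.248, 0) = 0, max(12, 0) = 12, max(28.01, 0) = 28.01
Node u (S = 74.87): V_u = e^(−0.035)·[0.5902·0.0000 + 0.4098·12.0000] = 4.7482
Node d (S = 56.43): V_d = e^(−0.035)·[0.5902·12.0000 + 0.4098·28.0135] = 17.9236
Node 0 (S = 65): V_0 = e^(−0.035)·[0.5902·4.7482 + 0.4098·17.9236] = 9.7982

$9.80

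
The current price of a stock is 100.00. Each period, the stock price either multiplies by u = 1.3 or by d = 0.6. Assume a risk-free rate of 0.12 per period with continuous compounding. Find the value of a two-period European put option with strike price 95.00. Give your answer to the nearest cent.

Risk-neutral probability p = (e^0.12 − 0.6)/(1.3 − 0.6) = 0.5275/0.7000 = 0.7536
Terminal stock prices: S_uu = 169, S_ud = 78, S_dd = 36
Terminal payoffs (K − S): max(-74, 0) = 0, max(17, 0) = 17, max(59, 0) = 59
Node u (S = 130): V_u = e^(−0.12)·[0.7536·0.0000 + 0.2464·17.0000] = 3.7156
Node d (S = 60): V_d = e^(−0.12)·[0.7536·17.0000 + 0.2464·59.0000] = 24.2574
Node 0 (S = 100): V_0 = e^(−0.12)·[0.7536·3.7156 + 0.2464·24.2574] = 7.7852

7.79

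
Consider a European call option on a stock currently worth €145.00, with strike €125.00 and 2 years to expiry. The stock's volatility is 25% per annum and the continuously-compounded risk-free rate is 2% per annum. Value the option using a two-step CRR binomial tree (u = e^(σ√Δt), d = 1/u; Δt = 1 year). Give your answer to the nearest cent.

CRR parameters: u = e^(σ√Δt) = e^(0.25·√1) = 1.2840, d = 1/u = 0.7788
Per-period rate: rΔt = 0.02·1 = 0.02, so R = e^0.02 = 1.0202
Risk-neutral probability p = (e^0.02 − 0.7788)/(1.2840 − 0.7788) = 0.2414/0.5052 = 0.4778
Terminal stock prices: S_uu = 239.1, S_ud = 145, S_dd = 87.95
Terminal payoffs (S − K): max(114.1, 0) = 114.1, max(20, 0) = 20, max(-37.05, 0) = 0
Node u (S = 186.2): V_u = e^(−0.02)·[0.4778·114.0646 + 0.5222·20.0000] = 63.6589
Node d (S = 112.9): V_d = e^(−0.02)·[0.4778·20.0000 + 0.5222·0.0000] = 9.3669
Node 0 (S = 145): V_0 = e^(−0.02)·[0.4778·63.6589 + 0.5222·9.3669] = 34.6089

€34.61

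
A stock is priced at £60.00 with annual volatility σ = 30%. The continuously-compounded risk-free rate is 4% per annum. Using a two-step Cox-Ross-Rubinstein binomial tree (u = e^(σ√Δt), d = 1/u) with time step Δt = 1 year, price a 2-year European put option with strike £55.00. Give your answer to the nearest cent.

CRR parameters: u = e^(σ√Δt) = e^(0.3·√1) = 1.3499, d = 1/u = 0.7408
Per-period rate: rΔt = 0.04·1 = 0.04, so R = e^0.04 = 1.0408
Risk-neutral probability p = (e^0.04 − 0.7408)/(1.3499 − 0.7408) = 0.3000/0.6090 = 0.4926
Terminal stock prices: S_uu = 109.3, S_ud = 60, S_dd = 32.93
Terminal payoffs (K − S): max(-54.33, 0) = 0, max(-5, 0) = 0, max(22.07, 0) = 22.07
Node u (S = 80.99): V_u = e^(−0.04)·[0.4926·0.0000 + 0.5074·0.0000] = 0.0000
Node d (S = 44.45): V_d = e^(−0.04)·[0.4926·0.0000 + 0.5074·22.0713] = 10.7606
Node 0 (S = 60): V_0 = e^(−0.04)·[0.4926·0.0000 + 0.5074·10.7606] = 5.2462

£5.25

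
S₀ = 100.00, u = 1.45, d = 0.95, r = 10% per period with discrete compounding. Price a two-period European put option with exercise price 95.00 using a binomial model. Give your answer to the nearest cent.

1.92

Risk-neutral probability p = (1 + 0.1 − 0.95)/(1.45 − 0.95) = 0.1500/0.5000 = 0.3000
Terminal stock prices: S_uu = 210.2, S_ud = 137.8, S_dd = 90.25
Terminal payoffs (K − S): max(-115.2, 0) = 0, max(-42.75, 0) = 0, max(4.75, 0) = 4.75
Node u (S = 145): V_u = 1/1.1·[0.3000·0.0000 + 0.7000·0.0000] = 0.0000
Node d (S = 95): V_d = 1/1.1·[0.3000·0.0000 + 0.7000·4.7500] = 3.0227
Node 0 (S = 100): V_0 = 1/1.1·[0.3000·0.0000 + 0.7000·3.0227] = 1.9236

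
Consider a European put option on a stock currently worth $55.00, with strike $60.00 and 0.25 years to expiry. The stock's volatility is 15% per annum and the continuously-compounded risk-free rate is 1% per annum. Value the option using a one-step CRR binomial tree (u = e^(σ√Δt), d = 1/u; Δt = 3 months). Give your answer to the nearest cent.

CRR parameters: u = e^(σ√Δt) = e^(0.15·√0.25) = 1.0779, d = 1/u = 0.9277
Per-period rate: rΔt = 0.01·0.25 = 0.0025, so R = e^0.0025 = 1.0025
Risk-neutral probability p = (e^0.0025 − 0.9277)/(1.0779 − 0.9277) = 0.0748/0.1501 = 0.4979
Terminal stock prices: S_u = 59.28, S_d = 51.03
Terminal payoffs (K − S): max(0.7164, 0) = 0.7164, max(8.974, 0) = 8.974
Node 0 (S = 55): V_0 = e^(−0.0025)·[0.4979·0.7164 + 0.5021·8.9741] = 4.8502

$4.85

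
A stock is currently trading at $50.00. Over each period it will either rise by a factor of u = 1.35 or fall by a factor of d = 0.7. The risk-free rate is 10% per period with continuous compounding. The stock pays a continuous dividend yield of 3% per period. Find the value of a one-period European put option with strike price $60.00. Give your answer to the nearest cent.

Per-period risk-free factor R = e^0.1 = 1.1052; dividend-adjusted growth = e^(0.1−0.03) = 1.0725.
Risk-neutral probability p = (1.0725 − 0.7)/(1.35 − 0.7) = 0.3725/0.6500 = 0.5731
Terminal stock prices: S_u = 67.5, S_d = 35
Terminal payoffs (K − S): max(-7.5, 0) = 0, max(25, 0) = 25
Node 0 (S = 50): V_0 = e^(−0.1)·[0.5731·0.0000 + 0.4269·25.0000] = 9.6571

$9.66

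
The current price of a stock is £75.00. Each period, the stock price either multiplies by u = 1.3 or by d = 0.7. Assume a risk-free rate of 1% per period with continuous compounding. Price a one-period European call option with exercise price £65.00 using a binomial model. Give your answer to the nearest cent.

£16.63

Risk-neutral probability p = (e^0.01 − 0.7)/(1.3 − 0.7) = 0.3101/0.6000 = 0.5168
Terminal stock prices: S_u = 97.5, S_d = 52.5
Terminal payoffs (S − K): max(32.5, 0) = 32.5, max(-12.5, 0) = 0
Node 0 (S = 75): V_0 = e^(−0.01)·[0.5168·32.5000 + 0.4832·0.0000] = 16.6273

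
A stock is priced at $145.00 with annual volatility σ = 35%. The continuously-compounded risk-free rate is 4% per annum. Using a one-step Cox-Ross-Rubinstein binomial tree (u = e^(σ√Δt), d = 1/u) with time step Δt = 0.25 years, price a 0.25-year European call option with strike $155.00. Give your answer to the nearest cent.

$8.51

CRR parameters: u = e^(σ√Δt) = e^(0.35·√0.25) = 1.1912, d = 1/u = 0.8395
Per-period rate: rΔt = 0.04·0.25 = 0.01, so R = e^0.01 = 1.0101
Risk-neutral probability p = (e^0.01 − 0.8395)/(1.1912 − 0.8395) = 0.1706/0.3518 = 0.4849
Terminal stock prices: S_u = 172.7, S_d = 121.7
Terminal payoffs (S − K): max(17.73, 0) = 17.73, max(-33.28, 0) = 0
Node 0 (S = 145): V_0 = e^(−0.01)·[0.4849·17.7307 + 0.5151·0.0000] = 8.5126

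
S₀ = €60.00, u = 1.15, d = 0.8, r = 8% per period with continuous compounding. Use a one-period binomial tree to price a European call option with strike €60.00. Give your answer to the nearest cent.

€6.72

Risk-neutral probability p = (e^0.08 − 0.8)/(1.15 − 0.8) = 0.2833/0.3500 = 0.8094
Terminal stock prices: S_u = 69, S_d = 48
Terminal payoffs (S − K): max(9, 0) = 9, max(-12, 0) = 0
Node 0 (S = 60): V_0 = e^(−0.08)·[0.8094·9.0000 + 0.1906·0.0000] = 6.7245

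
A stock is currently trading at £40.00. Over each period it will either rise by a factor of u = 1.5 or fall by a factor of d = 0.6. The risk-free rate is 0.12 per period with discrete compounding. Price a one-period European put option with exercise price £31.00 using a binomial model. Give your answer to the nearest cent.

Risk-neutral probability p = (1 + 0.12 − 0.6)/(1.5 − 0.6) = 0.5200/0.9000 = 0.5778
Terminal stock prices: S_u = 60, S_d = 24
Terminal payoffs (K − S): max(-29, 0) = 0, max(7, 0) = 7
Node 0 (S = 40): V_0 = 1/1.12·[0.5778·0.0000 + 0.4222·7.0000] = 2.6389

£2.64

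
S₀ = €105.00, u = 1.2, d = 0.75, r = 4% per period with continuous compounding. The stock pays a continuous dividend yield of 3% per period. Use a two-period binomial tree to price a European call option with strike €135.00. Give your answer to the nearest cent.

Per-period risk-free factor R = e^0.04 = 1.0408; dividend-adjusted growth = e^(0.04−0.03) = 1.0101.
Risk-neutral probability p = (1.0101 − 0.75)/(1.2 − 0.75) = 0.2601/0.4500 = 0.5779
Terminal stock prices: S_uu = 151.2, S_ud = 94.5, S_dd = 59.06
Terminal payoffs (S − K): max(16.2, 0) = 16.2, max(-40.5, 0) = 0, max(-75.94, 0) = 0
Node u (S = 126): V_u = e^(−0.04)·[0.5779·16.2000 + 0.4221·0.0000] = 8.9947
Node d (S = 78.75): V_d = e^(−0.04)·[0.5779·0.0000 + 0.4221·0.0000] = 0.0000
Node 0 (S = 105): V_0 = e^(−0.04)·[0.5779·8.9947 + 0.4221·0.0000] = 4.9941

€4.99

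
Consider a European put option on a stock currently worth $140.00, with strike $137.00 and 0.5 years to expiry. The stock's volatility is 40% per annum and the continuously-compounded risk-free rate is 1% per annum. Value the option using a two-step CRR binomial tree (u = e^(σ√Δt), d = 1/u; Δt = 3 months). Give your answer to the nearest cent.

CRR parameters: u = e^(σ√Δt) = e^(0.4·√0.25) = 1.2214, d = 1/u = 0.8187
Per-period rate: rΔt = 0.01·0.25 = 0.0025, so R = e^0.0025 = 1.0025
Risk-neutral probability p = (e^0.0025 − 0.8187)/(1.2214 − 0.8187) = 0.1838/0.4027 = 0.4564
Terminal stock prices: S_uu = 208.9, S_ud = 140, S_dd = 93.84
Terminal payoffs (K − S): max(-71.86, 0) = 0, max(-3, 0) = 0, max(43.16, 0) = 43.16
Node u (S = 171): V_u = e^(−0.0025)·[0.4564·0.0000 + 0.5436·0.0000] = 0.0000
Node d (S = 114.6): V_d = e^(−0.0025)·[0.4564·0.0000 + 0.5436·43.1552] = 23.4014
Node 0 (S = 140): V_0 = e^(−0.0025)·[0.4564·0.0000 + 0.5436·23.4014] = 12.6896

$12.69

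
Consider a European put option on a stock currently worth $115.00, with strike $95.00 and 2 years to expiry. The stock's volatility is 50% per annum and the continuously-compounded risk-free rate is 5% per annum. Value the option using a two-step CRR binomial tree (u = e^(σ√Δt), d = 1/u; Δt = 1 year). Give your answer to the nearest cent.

$15.67

CRR parameters: u = e^(σ√Δt) = e^(0.5·√1) = 1.6487, d = 1/u = 0.6065
Per-period rate: rΔt = 0.05·1 = 0.05, so R = e^0.05 = 1.0513
Risk-neutral probability p = (e^0.05 − 0.6065)/(1.6487 − 0.6065) = 0.4447/1.0422 = 0.4267
Terminal stock prices: S_uu = 312.6, S_ud = 115, S_dd = 42.31
Terminal payoffs (K − S): max(-217.6, 0) = 0, max(-20, 0) = 0, max(52.69, 0) = 52.69
Node u (S = 189.6): V_u = e^(−0.05)·[0.4267·0.0000 + 0.5733·0.0000] = 0.0000
Node d (S = 69.75): V_d = e^(−0.05)·[0.4267·0.0000 + 0.5733·52.6939] = 28.7342
Node 0 (S = 115): V_0 = e^(−0.05)·[0.4267·0.0000 + 0.5733·28.7342] = 15.6689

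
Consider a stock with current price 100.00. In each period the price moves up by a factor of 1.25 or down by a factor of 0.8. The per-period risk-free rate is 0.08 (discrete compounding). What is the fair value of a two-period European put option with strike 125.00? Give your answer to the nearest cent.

Risk-neutral probability p = (1 + 0.08 − 0.8)/(1.25 − 0.8) = 0.2800/0.4500 = 0.6222
Terminal stock prices: S_uu = 156.2, S_ud = 100, S_dd = 64
Terminal payoffs (K − S): max(-31.25, 0) = 0, max(25, 0) = 25, max(61, 0) = 61
Node u (S = 125): V_u = 1/1.08·[0.6222·0.0000 + 0.3778·25.0000] = 8.7449
Node d (S = 80): V_d = 1/1.08·[0.6222·25.0000 + 0.3778·61.0000] = 35.7407
Node 0 (S = 100): V_0 = 1/1.08·[0.6222·8.7449 + 0.3778·35.7407] = 17.5401

17.54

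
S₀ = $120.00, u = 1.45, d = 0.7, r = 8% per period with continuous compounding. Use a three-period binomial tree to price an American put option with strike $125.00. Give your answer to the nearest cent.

$22.33

Risk-neutral probability p = (e^0.08 − 0.7)/(1.45 − 0.7) = 0.3833/0.7500 = 0.5110
Terminal stock prices: S_uuu = 365.8, S_uud = 176.6, S_udd = 85.26, S_ddd = 41.16
Terminal payoffs (K − S): max(-240.8, 0) = 0, max(-51.61, 0) = 0, max(39.74, 0) = 39.74, max(83.84, 0) = 83.84
Node uu (S = 252.3): continuation = e^(−0.08)·[0.5110·0.0000 + 0.4890·0.0000] = 0.0000; exercise value = 0.0000 ≤ continuation, so V_uu = 0.0000
Node ud (S = 121.8): continuation = e^(−0.08)·[0.5110·0.0000 + 0.4890·39.7400] = 17.9370; exercise value = 3.2000 ≤ continuation, so V_ud = 17.9370
Node dd (S = 58.8): continuation = e^(−0.08)·[0.5110·39.7400 + 0.4890·83.8400] = 56.5895; exercise value = 66.2000 > continuation, so V_dd = 66.2000 (exercise)
Node u (S = 174): continuation = e^(−0.08)·[0.5110·0.0000 + 0.4890·17.9370] = 8.0960; exercise value = 0.0000 ≤ continuation, so V_u = 8.0960
Node d (S = 84): continuation = e^(−0.08)·[0.5110·17.9370 + 0.4890·66.2000] = 38.3418; exercise value = 41.0000 > continuation, so V_d = 41.0000 (exercise)
Node 0 (S = 120): continuation = e^(−0.08)·[0.5110·8.0960 + 0.4890·41.0000] = 22.3250; exercise value = 5.0000 ≤ continuation, so V_0 = 22.3250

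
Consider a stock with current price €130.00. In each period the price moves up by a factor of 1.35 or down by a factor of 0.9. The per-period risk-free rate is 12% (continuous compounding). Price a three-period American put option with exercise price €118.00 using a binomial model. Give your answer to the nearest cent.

Risk-neutral probability p = (e^0.12 − 0.9)/(1.35 − 0.9) = 0.2275/0.4500 = 0.5055
Terminal stock prices: S_uuu = 319.8, S_uud = 213.2, S_udd = 142.2, S_ddd = 94.77
Terminal payoffs (K − S): max(-201.8, 0) = 0, max(-95.23, 0) = 0, max(-24.16, 0) = 0, max(23.23, 0) = 23.23
Node uu (S = 236.9): continuation = e^(−0.12)·[0.5055·0.0000 + 0.4945·0.0000] = 0.0000; exercise value = 0.0000 ≤ continuation, so V_uu = 0.0000
Node ud (S = 158): continuation = e^(−0.12)·[0.5055·0.0000 + 0.4945·0.0000] = 0.0000; exercise value = 0.0000 ≤ continuation, so V_ud = 0.0000
Node dd (S = 105.3): continuation = e^(−0.12)·[0.5055·0.0000 + 0.4945·23.2300] = 10.1873; exercise value = 12.7000 > continuation, so V_dd = 12.7000 (exercise)
Node u (S = 175.5): continuation = e^(−0.12)·[0.5055·0.0000 + 0.4945·0.0000] = 0.0000; exercise value = 0.0000 ≤ continuation, so V_u = 0.0000
Node d (S = 117): continuation = e^(−0.12)·[0.5055·0.0000 + 0.4945·12.7000] = 5.5694; exercise value = 1.0000 ≤ continuation, so V_d = 5.5694
Node 0 (S = 130): continuation = e^(−0.12)·[0.5055·0.0000 + 0.4945·5.5694] = 2.4424; exercise value = 0.0000 ≤ continuation, so V_0 = 2.4424

€2.44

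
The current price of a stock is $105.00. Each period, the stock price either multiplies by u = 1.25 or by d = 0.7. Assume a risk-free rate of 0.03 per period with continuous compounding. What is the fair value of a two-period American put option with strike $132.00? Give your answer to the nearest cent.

$31.72

Risk-neutral probability p = (e^0.03 − 0.7)/(1.25 − 0.7) = 0.3305/0.5500 = 0.6008
Terminal stock prices: S_uu = 164.1, S_ud = 91.88, S_dd = 51.45
Terminal payoffs (K − S): max(-32.06, 0) = 0, max(40.12, 0) = 40.12, max(80.55, 0) = 80.55
Node u (S = 131.2): continuation = e^(−0.03)·[0.6008·0.0000 + 0.3992·40.1250] = 15.5435; exercise value = 0.7500 ≤ continuation, so V_u = 15.5435
Node d (S = 73.5): continuation = e^(−0.03)·[0.6008·40.1250 + 0.3992·80.5500] = 54.5988; exercise value = 58.5000 > continuation, so V_d = 58.5000 (exercise)
Node 0 (S = 105): continuation = e^(−0.03)·[0.6008·15.5435 + 0.3992·58.5000] = 31.7244; exercise value = 27.0000 ≤ continuation, so V_0 = 31.7244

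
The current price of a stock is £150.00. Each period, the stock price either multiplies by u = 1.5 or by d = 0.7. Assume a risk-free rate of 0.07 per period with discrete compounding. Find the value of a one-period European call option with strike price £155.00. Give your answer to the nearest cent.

£30.26

Risk-neutral probability p = (1 + 0.07 − 0.7)/(1.5 − 0.7) = 0.3700/0.8000 = 0.4625
Terminal stock prices: S_u = 225, S_d = 105
Terminal payoffs (S − K): max(70, 0) = 70, max(-50, 0) = 0
Node 0 (S = 150): V_0 = 1/1.07·[0.4625·70.0000 + 0.5375·0.0000] = 30.2570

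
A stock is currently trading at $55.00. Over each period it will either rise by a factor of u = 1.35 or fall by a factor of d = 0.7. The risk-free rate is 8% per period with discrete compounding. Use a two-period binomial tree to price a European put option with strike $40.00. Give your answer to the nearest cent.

$1.93

Risk-neutral probability p = (1 + 0.08 − 0.7)/(1.35 − 0.7) = 0.3800/0.6500 = 0.5846
Terminal stock prices: S_uu = 100.2, S_ud = 51.97, S_dd = 26.95
Terminal payoffs (K − S): max(-60.24, 0) = 0, max(-11.97, 0) = 0, max(13.05, 0) = 13.05
Node u (S = 74.25): V_u = 1/1.08·[0.5846·0.0000 + 0.4154·0.0000] = 0.0000
Node d (S = 38.5): V_d = 1/1.08·[0.5846·0.0000 + 0.4154·13.0500] = 5.0192
Node 0 (S = 55): V_0 = 1/1.08·[0.5846·0.0000 + 0.4154·5.0192] = 1.9305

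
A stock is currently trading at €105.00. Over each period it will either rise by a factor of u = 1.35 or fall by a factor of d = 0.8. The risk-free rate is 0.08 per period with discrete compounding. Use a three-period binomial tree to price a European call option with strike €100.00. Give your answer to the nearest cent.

Risk-neutral probability p = (1 + 0.08 − 0.8)/(1.35 − 0.8) = 0.2800/0.5500 = 0.5091
Terminal stock prices: S_uuu = 258.3, S_uud = 153.1, S_udd = 90.72, S_ddd = 53.76
Terminal payoffs (S − K): max(158.3, 0) = 158.3, max(53.09, 0) = 53.09, max(-9.28, 0) = 0, max(-46.24, 0) = 0
Node uu (S = 191.4): V_uu = 1/1.08·[0.5091·158.3394 + 0.4909·53.0900] = 98.7699
Node ud (S = 113.4): V_ud = 1/1.08·[0.5091·53.0900 + 0.4909·0.0000] = 25.0256
Node dd (S = 67.2): V_dd = 1/1.08·[0.5091·0.0000 + 0.4909·0.0000] = 0.0000
Node u (S = 141.8): V_u = 1/1.08·[0.5091·98.7699 + 0.4909·25.0256] = 57.9335
Node d (S = 84): V_d = 1/1.08·[0.5091·25.0256 + 0.4909·0.0000] = 11.7966
Node 0 (S = 105): V_0 = 1/1.08·[0.5091·57.9335 + 0.4909·11.7966] = 32.6708

€32.67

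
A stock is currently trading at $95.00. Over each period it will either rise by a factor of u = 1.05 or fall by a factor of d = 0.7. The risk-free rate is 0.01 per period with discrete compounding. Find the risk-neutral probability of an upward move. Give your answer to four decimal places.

Risk-neutral probability p = (1 + 0.01 − 0.7)/(1.05 − 0.7) = 0.3100/0.3500 = 0.8857

p = 0.8857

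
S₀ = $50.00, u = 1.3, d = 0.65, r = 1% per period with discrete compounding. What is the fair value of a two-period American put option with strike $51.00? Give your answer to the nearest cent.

Risk-neutral probability p = (1 + 0.01 − 0.65)/(1.3 − 0.65) = 0.3600/0.6500 = 0.5538
Terminal stock prices: S_uu = 84.5, S_ud = 42.25, S_dd = 21.13
Terminal payoffs (K − S): max(-33.5, 0) = 0, max(8.75, 0) = 8.75, max(29.87, 0) = 29.87
Node u (S = 65): continuation = 1/1.01·[0.5538·0.0000 + 0.4462·8.7500] = 3.8652; exercise value = 0.0000 ≤ continuation, so V_u = 3.8652
Node d (S = 32.5): continuation = 1/1.01·[0.5538·8.7500 + 0.4462·29.8750] = 17.9950; exercise value = 18.5000 > continuation, so V_d = 18.5000 (exercise)
Node 0 (S = 50): continuation = 1/1.01·[0.5538·3.8652 + 0.4462·18.5000] = 10.2917; exercise value = 1.0000 ≤ continuation, so V_0 = 10.2917

$10.29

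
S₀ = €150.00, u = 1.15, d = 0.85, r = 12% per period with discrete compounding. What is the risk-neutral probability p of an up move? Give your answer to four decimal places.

Risk-neutral probability p = (1 + 0.12 − 0.85)/(1.15 − 0.85) = 0.2700/0.3000 = 0.9000

p = 0.9000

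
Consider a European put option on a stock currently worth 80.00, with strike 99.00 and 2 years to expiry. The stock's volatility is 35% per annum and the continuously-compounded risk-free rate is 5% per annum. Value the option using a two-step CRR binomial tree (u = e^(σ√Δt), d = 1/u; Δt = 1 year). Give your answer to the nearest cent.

CRR parameters: u = e^(σ√Δt) = e^(0.35·√1) = 1.4191, d = 1/u = 0.7047
Per-period rate: rΔt = 0.05·1 = 0.05, so R = e^0.05 = 1.0513
Risk-neutral probability p = (e^0.05 − 0.7047)/(1.4191 − 0.7047) = 0.3466/0.7144 = 0.4852
Terminal stock prices: S_uu = 161.1, S_ud = 80, S_dd = 39.73
Terminal payoffs (K − S): max(-62.1, 0) = 0, max(19, 0) = 19, max(59.27, 0) = 59.27
Node u (S = 113.5): V_u = e^(−0.05)·[0.4852·0.0000 + 0.5148·19.0000] = 9.3050
Node d (S = 56.38): V_d = e^(−0.05)·[0.4852·19.0000 + 0.5148·59.2732] = 37.7967
Node 0 (S = 80): V_0 = e^(−0.05)·[0.4852·9.3050 + 0.5148·37.7967] = 22.8047

22.80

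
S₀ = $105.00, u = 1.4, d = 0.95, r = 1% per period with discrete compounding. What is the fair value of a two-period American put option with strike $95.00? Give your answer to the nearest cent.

$0.17

Risk-neutral probability p = (1 + 0.01 − 0.95)/(1.4 − 0.95) = 0.0600/0.4500 = 0.1333
Terminal stock prices: S_uu = 205.8, S_ud = 139.7, S_dd = 94.76
Terminal payoffs (K − S): max(-110.8, 0) = 0, max(-44.65, 0) = 0, max(0.2375, 0) = 0.2375
Node u (S = 147): continuation = 1/1.01·[0.1333·0.0000 + 0.8667·0.0000] = 0.0000; exercise value = 0.0000 ≤ continuation, so V_u = 0.0000
Node d (S = 99.75): continuation = 1/1.01·[0.1333·0.0000 + 0.8667·0.2375] = 0.2038; exercise value = 0.0000 ≤ continuation, so V_d = 0.2038
Node 0 (S = 105): continuation = 1/1.01·[0.1333·0.0000 + 0.8667·0.2038] = 0.1749; exercise value = 0.0000 ≤ continuation, so V_0 = 0.1749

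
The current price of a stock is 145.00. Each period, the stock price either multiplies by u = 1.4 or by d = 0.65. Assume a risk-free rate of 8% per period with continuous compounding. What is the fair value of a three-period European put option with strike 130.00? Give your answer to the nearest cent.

16.10

Risk-neutral probability p = (e^0.08 − 0.65)/(1.4 − 0.65) = 0.4333/0.7500 = 0.5777
Terminal stock prices: S_uuu = 397.9, S_uud = 184.7, S_udd = 85.77, S_ddd = 39.82
Terminal payoffs (K − S): max(-267.9, 0) = 0, max(-54.73, 0) = 0, max(44.23, 0) = 44.23, max(90.18, 0) = 90.18
Node uu (S = 284.2): V_uu = e^(−0.08)·[0.5777·0.0000 + 0.4223·0.0000] = 0.0000
Node ud (S = 132): V_ud = e^(−0.08)·[0.5777·0.0000 + 0.4223·44.2325] = 17.2426
Node dd (S = 61.26): V_dd = e^(−0.08)·[0.5777·44.2325 + 0.4223·90.1794] = 58.7426
Node u (S = 203): V_u = e^(−0.08)·[0.5777·0.0000 + 0.4223·17.2426] = 6.7215
Node d (S = 94.25): V_d = e^(−0.08)·[0.5777·17.2426 + 0.4223·58.7426] = 32.0943
Node 0 (S = 145): V_0 = e^(−0.08)·[0.5777·6.7215 + 0.4223·32.0943] = 16.0955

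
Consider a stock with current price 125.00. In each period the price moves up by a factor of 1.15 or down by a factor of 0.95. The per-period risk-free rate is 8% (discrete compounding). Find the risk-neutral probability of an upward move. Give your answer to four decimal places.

Risk-neutral probability p = (1 + 0.08 − 0.95)/(1.15 − 0.95) = 0.1300/0.2000 = 0.6500

p = 0.6500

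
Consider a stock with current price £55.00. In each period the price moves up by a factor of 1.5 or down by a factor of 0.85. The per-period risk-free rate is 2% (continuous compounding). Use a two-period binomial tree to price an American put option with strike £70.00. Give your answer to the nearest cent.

Risk-neutral probability p = (e^0.02 − 0.85)/(1.5 − 0.85) = 0.1702/0.6500 = 0.2618
Terminal stock prices: S_uu = 123.8, S_ud = 70.12, S_dd = 39.74
Terminal payoffs (K − S): max(-53.75, 0) = 0, max(-0.125, 0) = 0, max(30.26, 0) = 30.26
Node u (S = 82.5): continuation = e^(−0.02)·[0.2618·0.0000 + 0.7382·0.0000] = 0.0000; exercise value = 0.0000 ≤ continuation, so V_u = 0.0000
Node d (S = 46.75): continuation = e^(−0.02)·[0.2618·0.0000 + 0.7382·30.2625] = 21.8960; exercise value = 23.2500 > continuation, so V_d = 23.2500 (exercise)
Node 0 (S = 55): continuation = e^(−0.02)·[0.2618·0.0000 + 0.7382·23.2500] = 16.8222; exercise value = 15.0000 ≤ continuation, so V_0 = 16.8222

£16.82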